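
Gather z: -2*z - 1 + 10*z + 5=8*z + 4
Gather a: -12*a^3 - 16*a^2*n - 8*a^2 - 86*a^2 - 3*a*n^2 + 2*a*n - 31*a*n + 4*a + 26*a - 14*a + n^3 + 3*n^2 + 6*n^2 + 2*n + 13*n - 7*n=-12*a^3 + a^2*(-16*n - 94) + a*(-3*n^2 - 29*n + 16) + n^3 + 9*n^2 + 8*n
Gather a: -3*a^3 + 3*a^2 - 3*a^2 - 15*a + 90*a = -3*a^3 + 75*a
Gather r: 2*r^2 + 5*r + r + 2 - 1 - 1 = 2*r^2 + 6*r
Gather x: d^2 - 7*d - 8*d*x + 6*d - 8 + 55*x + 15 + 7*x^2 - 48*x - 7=d^2 - d + 7*x^2 + x*(7 - 8*d)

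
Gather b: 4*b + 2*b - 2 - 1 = 6*b - 3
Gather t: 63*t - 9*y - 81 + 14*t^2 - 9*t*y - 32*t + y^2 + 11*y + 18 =14*t^2 + t*(31 - 9*y) + y^2 + 2*y - 63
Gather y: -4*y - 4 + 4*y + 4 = 0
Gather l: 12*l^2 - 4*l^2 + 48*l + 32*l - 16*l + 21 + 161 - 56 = 8*l^2 + 64*l + 126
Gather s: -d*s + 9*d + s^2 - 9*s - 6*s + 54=9*d + s^2 + s*(-d - 15) + 54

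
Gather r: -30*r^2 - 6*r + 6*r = -30*r^2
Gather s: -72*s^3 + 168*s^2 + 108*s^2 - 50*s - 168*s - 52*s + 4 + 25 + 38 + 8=-72*s^3 + 276*s^2 - 270*s + 75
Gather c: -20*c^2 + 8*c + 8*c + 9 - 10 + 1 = -20*c^2 + 16*c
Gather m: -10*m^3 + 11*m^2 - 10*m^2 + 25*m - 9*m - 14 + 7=-10*m^3 + m^2 + 16*m - 7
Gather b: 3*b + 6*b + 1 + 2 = 9*b + 3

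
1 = 1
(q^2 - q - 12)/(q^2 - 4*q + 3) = (q^2 - q - 12)/(q^2 - 4*q + 3)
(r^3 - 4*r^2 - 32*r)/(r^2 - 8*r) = r + 4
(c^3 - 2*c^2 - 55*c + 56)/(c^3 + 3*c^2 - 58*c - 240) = (c^2 + 6*c - 7)/(c^2 + 11*c + 30)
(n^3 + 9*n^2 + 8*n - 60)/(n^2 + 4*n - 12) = n + 5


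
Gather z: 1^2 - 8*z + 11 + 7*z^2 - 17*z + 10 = 7*z^2 - 25*z + 22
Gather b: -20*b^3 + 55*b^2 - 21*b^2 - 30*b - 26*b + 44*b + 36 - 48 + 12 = -20*b^3 + 34*b^2 - 12*b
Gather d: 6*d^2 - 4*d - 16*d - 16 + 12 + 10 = 6*d^2 - 20*d + 6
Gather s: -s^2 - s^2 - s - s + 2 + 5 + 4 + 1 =-2*s^2 - 2*s + 12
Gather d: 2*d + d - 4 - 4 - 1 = 3*d - 9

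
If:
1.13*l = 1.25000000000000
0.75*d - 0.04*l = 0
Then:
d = 0.06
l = 1.11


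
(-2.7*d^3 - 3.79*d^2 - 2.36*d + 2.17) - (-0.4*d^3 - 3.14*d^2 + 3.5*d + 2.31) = -2.3*d^3 - 0.65*d^2 - 5.86*d - 0.14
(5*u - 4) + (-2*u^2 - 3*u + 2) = -2*u^2 + 2*u - 2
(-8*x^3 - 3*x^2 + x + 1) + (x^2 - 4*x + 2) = -8*x^3 - 2*x^2 - 3*x + 3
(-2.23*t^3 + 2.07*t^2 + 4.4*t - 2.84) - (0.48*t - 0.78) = -2.23*t^3 + 2.07*t^2 + 3.92*t - 2.06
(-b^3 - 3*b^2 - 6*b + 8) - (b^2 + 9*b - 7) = -b^3 - 4*b^2 - 15*b + 15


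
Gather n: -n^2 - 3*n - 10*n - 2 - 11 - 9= -n^2 - 13*n - 22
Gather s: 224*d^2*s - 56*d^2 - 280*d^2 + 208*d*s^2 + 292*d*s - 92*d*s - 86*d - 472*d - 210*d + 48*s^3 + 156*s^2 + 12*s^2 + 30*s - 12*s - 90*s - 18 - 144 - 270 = -336*d^2 - 768*d + 48*s^3 + s^2*(208*d + 168) + s*(224*d^2 + 200*d - 72) - 432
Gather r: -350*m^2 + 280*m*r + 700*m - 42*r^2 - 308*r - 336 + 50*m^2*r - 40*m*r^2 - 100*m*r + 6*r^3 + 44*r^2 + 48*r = -350*m^2 + 700*m + 6*r^3 + r^2*(2 - 40*m) + r*(50*m^2 + 180*m - 260) - 336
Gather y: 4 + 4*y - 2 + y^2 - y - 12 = y^2 + 3*y - 10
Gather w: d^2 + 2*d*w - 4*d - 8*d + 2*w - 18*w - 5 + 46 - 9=d^2 - 12*d + w*(2*d - 16) + 32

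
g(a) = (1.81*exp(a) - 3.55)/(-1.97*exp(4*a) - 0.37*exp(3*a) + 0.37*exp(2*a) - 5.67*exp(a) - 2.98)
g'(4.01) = 0.00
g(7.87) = -0.00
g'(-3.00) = -0.12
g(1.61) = -0.00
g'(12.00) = 0.00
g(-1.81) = 0.83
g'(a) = (1.81*exp(a) - 3.55)*(7.88*exp(4*a) + 1.11*exp(3*a) - 0.74*exp(2*a) + 5.67*exp(a))/(-1.97*exp(4*a) - 0.37*exp(3*a) + 0.37*exp(2*a) - 5.67*exp(a) - 2.98)^2 + 1.81*exp(a)/(-1.97*exp(4*a) - 0.37*exp(3*a) + 0.37*exp(2*a) - 5.67*exp(a) - 2.98)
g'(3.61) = 0.00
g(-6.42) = 1.19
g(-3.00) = 1.06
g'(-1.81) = -0.27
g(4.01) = -0.00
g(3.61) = -0.00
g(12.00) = 0.00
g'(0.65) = -0.09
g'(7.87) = 0.00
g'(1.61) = 0.01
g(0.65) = 0.00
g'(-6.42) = -0.00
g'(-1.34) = -0.34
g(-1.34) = 0.69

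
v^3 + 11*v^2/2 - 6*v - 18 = (v - 2)*(v + 3/2)*(v + 6)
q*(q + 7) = q^2 + 7*q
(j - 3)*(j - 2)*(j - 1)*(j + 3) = j^4 - 3*j^3 - 7*j^2 + 27*j - 18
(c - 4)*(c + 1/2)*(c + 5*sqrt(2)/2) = c^3 - 7*c^2/2 + 5*sqrt(2)*c^2/2 - 35*sqrt(2)*c/4 - 2*c - 5*sqrt(2)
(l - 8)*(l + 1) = l^2 - 7*l - 8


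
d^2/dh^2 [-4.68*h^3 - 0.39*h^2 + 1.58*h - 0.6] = -28.08*h - 0.78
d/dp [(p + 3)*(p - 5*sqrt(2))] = 2*p - 5*sqrt(2) + 3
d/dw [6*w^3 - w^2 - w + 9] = 18*w^2 - 2*w - 1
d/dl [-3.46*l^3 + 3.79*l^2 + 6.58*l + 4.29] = -10.38*l^2 + 7.58*l + 6.58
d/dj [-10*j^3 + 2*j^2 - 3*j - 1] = -30*j^2 + 4*j - 3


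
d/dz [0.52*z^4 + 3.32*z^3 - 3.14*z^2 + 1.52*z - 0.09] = 2.08*z^3 + 9.96*z^2 - 6.28*z + 1.52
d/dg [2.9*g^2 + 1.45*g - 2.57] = 5.8*g + 1.45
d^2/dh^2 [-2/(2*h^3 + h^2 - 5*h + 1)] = 4*((6*h + 1)*(2*h^3 + h^2 - 5*h + 1) - (6*h^2 + 2*h - 5)^2)/(2*h^3 + h^2 - 5*h + 1)^3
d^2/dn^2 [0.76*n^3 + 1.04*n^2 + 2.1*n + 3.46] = 4.56*n + 2.08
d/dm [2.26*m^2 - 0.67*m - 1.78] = 4.52*m - 0.67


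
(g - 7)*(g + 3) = g^2 - 4*g - 21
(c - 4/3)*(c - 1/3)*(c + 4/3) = c^3 - c^2/3 - 16*c/9 + 16/27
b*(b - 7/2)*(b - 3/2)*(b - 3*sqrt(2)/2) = b^4 - 5*b^3 - 3*sqrt(2)*b^3/2 + 21*b^2/4 + 15*sqrt(2)*b^2/2 - 63*sqrt(2)*b/8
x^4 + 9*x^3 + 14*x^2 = x^2*(x + 2)*(x + 7)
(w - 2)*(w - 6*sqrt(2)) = w^2 - 6*sqrt(2)*w - 2*w + 12*sqrt(2)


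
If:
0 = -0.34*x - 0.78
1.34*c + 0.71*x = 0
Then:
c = 1.22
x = -2.29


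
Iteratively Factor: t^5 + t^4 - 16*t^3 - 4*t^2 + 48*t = (t - 3)*(t^4 + 4*t^3 - 4*t^2 - 16*t) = (t - 3)*(t + 4)*(t^3 - 4*t) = (t - 3)*(t + 2)*(t + 4)*(t^2 - 2*t) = t*(t - 3)*(t + 2)*(t + 4)*(t - 2)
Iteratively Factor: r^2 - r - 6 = (r - 3)*(r + 2)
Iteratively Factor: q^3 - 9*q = (q - 3)*(q^2 + 3*q) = q*(q - 3)*(q + 3)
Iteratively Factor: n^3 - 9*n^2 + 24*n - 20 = (n - 5)*(n^2 - 4*n + 4) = (n - 5)*(n - 2)*(n - 2)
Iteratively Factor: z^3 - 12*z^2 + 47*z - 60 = (z - 5)*(z^2 - 7*z + 12) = (z - 5)*(z - 3)*(z - 4)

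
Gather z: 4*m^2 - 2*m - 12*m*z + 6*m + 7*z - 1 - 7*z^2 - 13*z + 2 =4*m^2 + 4*m - 7*z^2 + z*(-12*m - 6) + 1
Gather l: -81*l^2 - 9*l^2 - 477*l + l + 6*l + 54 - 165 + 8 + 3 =-90*l^2 - 470*l - 100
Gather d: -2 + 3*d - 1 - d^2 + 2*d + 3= -d^2 + 5*d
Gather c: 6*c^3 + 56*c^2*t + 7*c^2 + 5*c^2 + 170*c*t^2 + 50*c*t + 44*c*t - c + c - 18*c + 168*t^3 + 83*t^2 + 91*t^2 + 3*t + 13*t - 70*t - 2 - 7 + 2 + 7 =6*c^3 + c^2*(56*t + 12) + c*(170*t^2 + 94*t - 18) + 168*t^3 + 174*t^2 - 54*t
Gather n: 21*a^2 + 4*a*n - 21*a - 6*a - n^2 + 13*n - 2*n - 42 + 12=21*a^2 - 27*a - n^2 + n*(4*a + 11) - 30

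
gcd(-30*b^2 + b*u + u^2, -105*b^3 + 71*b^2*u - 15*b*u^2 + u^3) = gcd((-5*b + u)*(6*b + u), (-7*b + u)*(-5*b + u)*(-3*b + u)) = -5*b + u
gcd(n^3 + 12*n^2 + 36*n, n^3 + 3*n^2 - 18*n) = n^2 + 6*n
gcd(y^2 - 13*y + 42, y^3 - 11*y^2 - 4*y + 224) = y - 7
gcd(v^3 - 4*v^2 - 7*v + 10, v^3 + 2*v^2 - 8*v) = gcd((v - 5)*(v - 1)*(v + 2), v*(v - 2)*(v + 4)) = 1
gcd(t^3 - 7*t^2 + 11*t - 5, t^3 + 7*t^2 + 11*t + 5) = 1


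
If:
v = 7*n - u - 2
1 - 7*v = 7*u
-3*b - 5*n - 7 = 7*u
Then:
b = 7*v/3 - 467/147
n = 15/49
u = 1/7 - v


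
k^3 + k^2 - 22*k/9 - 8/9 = (k - 4/3)*(k + 1/3)*(k + 2)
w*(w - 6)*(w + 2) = w^3 - 4*w^2 - 12*w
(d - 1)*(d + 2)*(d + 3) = d^3 + 4*d^2 + d - 6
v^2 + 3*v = v*(v + 3)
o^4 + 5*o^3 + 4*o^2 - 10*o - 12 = (o + 2)*(o + 3)*(o - sqrt(2))*(o + sqrt(2))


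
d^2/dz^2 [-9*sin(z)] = 9*sin(z)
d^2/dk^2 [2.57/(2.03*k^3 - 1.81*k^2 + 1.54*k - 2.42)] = ((9.3034 - 31.3026*k)*(2.03*k^3 - 1.81*k^2 + 1.54*k - 2.42) + 2.57*(6.09*k^2 - 3.62*k + 1.54)*(12.18*k^2 - 7.24*k + 3.08))/(2.03*k^3 - 1.81*k^2 + 1.54*k - 2.42)^3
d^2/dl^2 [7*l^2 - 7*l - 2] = 14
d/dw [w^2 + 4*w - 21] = 2*w + 4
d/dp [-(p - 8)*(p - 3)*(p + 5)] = -3*p^2 + 12*p + 31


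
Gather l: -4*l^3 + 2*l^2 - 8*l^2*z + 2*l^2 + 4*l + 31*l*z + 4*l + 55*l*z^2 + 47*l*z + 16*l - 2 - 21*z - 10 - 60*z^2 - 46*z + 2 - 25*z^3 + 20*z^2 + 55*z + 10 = -4*l^3 + l^2*(4 - 8*z) + l*(55*z^2 + 78*z + 24) - 25*z^3 - 40*z^2 - 12*z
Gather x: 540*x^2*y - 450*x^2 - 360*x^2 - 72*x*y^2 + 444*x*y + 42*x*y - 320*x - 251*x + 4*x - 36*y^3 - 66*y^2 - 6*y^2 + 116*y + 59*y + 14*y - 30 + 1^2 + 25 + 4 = x^2*(540*y - 810) + x*(-72*y^2 + 486*y - 567) - 36*y^3 - 72*y^2 + 189*y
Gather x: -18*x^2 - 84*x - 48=-18*x^2 - 84*x - 48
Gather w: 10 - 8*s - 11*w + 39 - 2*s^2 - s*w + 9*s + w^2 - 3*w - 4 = -2*s^2 + s + w^2 + w*(-s - 14) + 45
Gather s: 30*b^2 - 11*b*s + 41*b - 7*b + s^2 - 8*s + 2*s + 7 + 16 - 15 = 30*b^2 + 34*b + s^2 + s*(-11*b - 6) + 8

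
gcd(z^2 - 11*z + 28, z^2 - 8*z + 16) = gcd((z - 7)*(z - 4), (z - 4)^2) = z - 4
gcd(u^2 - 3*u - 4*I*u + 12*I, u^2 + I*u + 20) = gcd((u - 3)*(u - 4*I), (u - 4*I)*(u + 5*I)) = u - 4*I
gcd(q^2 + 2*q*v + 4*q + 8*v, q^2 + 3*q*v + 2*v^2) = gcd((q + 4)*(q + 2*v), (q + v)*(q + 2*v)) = q + 2*v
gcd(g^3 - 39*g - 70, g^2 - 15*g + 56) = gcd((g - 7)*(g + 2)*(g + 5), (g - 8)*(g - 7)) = g - 7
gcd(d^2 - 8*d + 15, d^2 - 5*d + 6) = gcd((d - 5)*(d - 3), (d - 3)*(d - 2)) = d - 3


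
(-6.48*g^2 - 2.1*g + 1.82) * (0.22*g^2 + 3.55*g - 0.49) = -1.4256*g^4 - 23.466*g^3 - 3.8794*g^2 + 7.49*g - 0.8918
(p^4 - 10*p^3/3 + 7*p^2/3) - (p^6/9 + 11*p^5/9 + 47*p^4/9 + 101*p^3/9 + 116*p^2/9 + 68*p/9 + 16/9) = -p^6/9 - 11*p^5/9 - 38*p^4/9 - 131*p^3/9 - 95*p^2/9 - 68*p/9 - 16/9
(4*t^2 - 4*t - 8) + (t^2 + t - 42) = 5*t^2 - 3*t - 50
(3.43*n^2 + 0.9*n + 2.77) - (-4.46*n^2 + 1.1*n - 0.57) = 7.89*n^2 - 0.2*n + 3.34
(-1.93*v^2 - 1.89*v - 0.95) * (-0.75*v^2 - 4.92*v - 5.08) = 1.4475*v^4 + 10.9131*v^3 + 19.8157*v^2 + 14.2752*v + 4.826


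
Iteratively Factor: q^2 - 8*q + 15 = (q - 5)*(q - 3)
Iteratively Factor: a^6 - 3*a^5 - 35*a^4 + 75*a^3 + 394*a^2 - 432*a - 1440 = (a - 4)*(a^5 + a^4 - 31*a^3 - 49*a^2 + 198*a + 360) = (a - 4)*(a + 2)*(a^4 - a^3 - 29*a^2 + 9*a + 180) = (a - 4)*(a - 3)*(a + 2)*(a^3 + 2*a^2 - 23*a - 60) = (a - 4)*(a - 3)*(a + 2)*(a + 4)*(a^2 - 2*a - 15) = (a - 5)*(a - 4)*(a - 3)*(a + 2)*(a + 4)*(a + 3)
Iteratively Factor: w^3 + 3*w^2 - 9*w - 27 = (w - 3)*(w^2 + 6*w + 9) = (w - 3)*(w + 3)*(w + 3)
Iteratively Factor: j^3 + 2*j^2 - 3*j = (j + 3)*(j^2 - j) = (j - 1)*(j + 3)*(j)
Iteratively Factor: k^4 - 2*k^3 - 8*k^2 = (k)*(k^3 - 2*k^2 - 8*k) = k^2*(k^2 - 2*k - 8) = k^2*(k - 4)*(k + 2)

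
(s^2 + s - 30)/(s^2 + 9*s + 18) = (s - 5)/(s + 3)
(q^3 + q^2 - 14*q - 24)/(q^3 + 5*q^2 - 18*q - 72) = (q + 2)/(q + 6)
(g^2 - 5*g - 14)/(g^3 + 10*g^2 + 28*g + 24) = (g - 7)/(g^2 + 8*g + 12)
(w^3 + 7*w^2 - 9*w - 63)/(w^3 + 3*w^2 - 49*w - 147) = (w - 3)/(w - 7)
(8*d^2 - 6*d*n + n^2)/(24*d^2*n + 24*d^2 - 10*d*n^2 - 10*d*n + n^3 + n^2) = (2*d - n)/(6*d*n + 6*d - n^2 - n)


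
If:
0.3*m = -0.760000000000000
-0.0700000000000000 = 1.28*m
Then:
No Solution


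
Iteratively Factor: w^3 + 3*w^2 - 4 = (w + 2)*(w^2 + w - 2) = (w - 1)*(w + 2)*(w + 2)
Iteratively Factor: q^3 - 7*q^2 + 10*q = (q - 5)*(q^2 - 2*q) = (q - 5)*(q - 2)*(q)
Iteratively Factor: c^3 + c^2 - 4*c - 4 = (c - 2)*(c^2 + 3*c + 2) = (c - 2)*(c + 1)*(c + 2)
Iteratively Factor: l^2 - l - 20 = (l + 4)*(l - 5)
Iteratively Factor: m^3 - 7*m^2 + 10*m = (m - 2)*(m^2 - 5*m) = m*(m - 2)*(m - 5)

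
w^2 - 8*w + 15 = (w - 5)*(w - 3)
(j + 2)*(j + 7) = j^2 + 9*j + 14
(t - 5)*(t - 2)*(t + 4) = t^3 - 3*t^2 - 18*t + 40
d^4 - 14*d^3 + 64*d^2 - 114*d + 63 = (d - 7)*(d - 3)^2*(d - 1)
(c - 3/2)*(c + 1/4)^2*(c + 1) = c^4 - 27*c^2/16 - 25*c/32 - 3/32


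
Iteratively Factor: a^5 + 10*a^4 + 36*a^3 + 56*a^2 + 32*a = (a + 4)*(a^4 + 6*a^3 + 12*a^2 + 8*a) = (a + 2)*(a + 4)*(a^3 + 4*a^2 + 4*a) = a*(a + 2)*(a + 4)*(a^2 + 4*a + 4) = a*(a + 2)^2*(a + 4)*(a + 2)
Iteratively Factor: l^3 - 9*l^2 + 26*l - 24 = (l - 3)*(l^2 - 6*l + 8) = (l - 3)*(l - 2)*(l - 4)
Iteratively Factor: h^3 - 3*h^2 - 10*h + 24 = (h - 4)*(h^2 + h - 6) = (h - 4)*(h + 3)*(h - 2)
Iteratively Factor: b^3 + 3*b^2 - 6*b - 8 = (b + 1)*(b^2 + 2*b - 8) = (b - 2)*(b + 1)*(b + 4)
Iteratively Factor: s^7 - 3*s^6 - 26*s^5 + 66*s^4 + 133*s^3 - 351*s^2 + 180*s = (s)*(s^6 - 3*s^5 - 26*s^4 + 66*s^3 + 133*s^2 - 351*s + 180) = s*(s - 5)*(s^5 + 2*s^4 - 16*s^3 - 14*s^2 + 63*s - 36) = s*(s - 5)*(s - 3)*(s^4 + 5*s^3 - s^2 - 17*s + 12) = s*(s - 5)*(s - 3)*(s + 4)*(s^3 + s^2 - 5*s + 3) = s*(s - 5)*(s - 3)*(s - 1)*(s + 4)*(s^2 + 2*s - 3) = s*(s - 5)*(s - 3)*(s - 1)^2*(s + 4)*(s + 3)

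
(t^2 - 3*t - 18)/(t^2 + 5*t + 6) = (t - 6)/(t + 2)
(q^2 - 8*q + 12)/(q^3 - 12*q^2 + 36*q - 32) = (q - 6)/(q^2 - 10*q + 16)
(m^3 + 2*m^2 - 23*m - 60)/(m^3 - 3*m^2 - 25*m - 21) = (m^2 - m - 20)/(m^2 - 6*m - 7)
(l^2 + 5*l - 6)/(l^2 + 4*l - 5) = (l + 6)/(l + 5)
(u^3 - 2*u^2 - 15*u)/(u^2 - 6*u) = (u^2 - 2*u - 15)/(u - 6)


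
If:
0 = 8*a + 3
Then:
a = -3/8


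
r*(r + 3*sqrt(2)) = r^2 + 3*sqrt(2)*r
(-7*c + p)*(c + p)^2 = -7*c^3 - 13*c^2*p - 5*c*p^2 + p^3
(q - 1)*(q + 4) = q^2 + 3*q - 4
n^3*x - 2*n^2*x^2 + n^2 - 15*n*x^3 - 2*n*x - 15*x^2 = (n - 5*x)*(n + 3*x)*(n*x + 1)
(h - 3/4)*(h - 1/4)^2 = h^3 - 5*h^2/4 + 7*h/16 - 3/64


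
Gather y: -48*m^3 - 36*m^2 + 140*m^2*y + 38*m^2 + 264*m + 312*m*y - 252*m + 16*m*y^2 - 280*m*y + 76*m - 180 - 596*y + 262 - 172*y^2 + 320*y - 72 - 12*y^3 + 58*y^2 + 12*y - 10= -48*m^3 + 2*m^2 + 88*m - 12*y^3 + y^2*(16*m - 114) + y*(140*m^2 + 32*m - 264)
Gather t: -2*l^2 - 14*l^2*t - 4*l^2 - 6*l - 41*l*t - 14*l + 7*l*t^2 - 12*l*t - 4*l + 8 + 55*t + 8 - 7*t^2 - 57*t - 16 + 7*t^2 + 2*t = -6*l^2 + 7*l*t^2 - 24*l + t*(-14*l^2 - 53*l)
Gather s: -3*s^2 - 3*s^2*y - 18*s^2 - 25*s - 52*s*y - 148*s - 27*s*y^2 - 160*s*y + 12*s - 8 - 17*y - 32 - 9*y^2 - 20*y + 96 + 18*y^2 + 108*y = s^2*(-3*y - 21) + s*(-27*y^2 - 212*y - 161) + 9*y^2 + 71*y + 56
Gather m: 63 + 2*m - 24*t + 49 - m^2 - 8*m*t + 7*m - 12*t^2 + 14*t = -m^2 + m*(9 - 8*t) - 12*t^2 - 10*t + 112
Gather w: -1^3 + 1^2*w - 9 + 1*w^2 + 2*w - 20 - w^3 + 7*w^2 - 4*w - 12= -w^3 + 8*w^2 - w - 42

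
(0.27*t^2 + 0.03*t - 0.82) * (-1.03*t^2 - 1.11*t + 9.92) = -0.2781*t^4 - 0.3306*t^3 + 3.4897*t^2 + 1.2078*t - 8.1344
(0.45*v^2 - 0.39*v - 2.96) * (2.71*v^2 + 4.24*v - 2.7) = 1.2195*v^4 + 0.8511*v^3 - 10.8902*v^2 - 11.4974*v + 7.992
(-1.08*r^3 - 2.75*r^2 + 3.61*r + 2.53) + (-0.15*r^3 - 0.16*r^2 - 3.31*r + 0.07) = -1.23*r^3 - 2.91*r^2 + 0.3*r + 2.6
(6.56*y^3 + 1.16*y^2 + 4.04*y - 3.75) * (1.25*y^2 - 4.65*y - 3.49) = 8.2*y^5 - 29.054*y^4 - 23.2384*y^3 - 27.5219*y^2 + 3.3379*y + 13.0875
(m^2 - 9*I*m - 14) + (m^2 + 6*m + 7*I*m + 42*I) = 2*m^2 + 6*m - 2*I*m - 14 + 42*I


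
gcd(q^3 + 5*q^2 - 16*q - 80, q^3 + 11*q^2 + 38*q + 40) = q^2 + 9*q + 20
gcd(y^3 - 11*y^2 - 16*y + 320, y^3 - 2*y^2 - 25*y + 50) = y + 5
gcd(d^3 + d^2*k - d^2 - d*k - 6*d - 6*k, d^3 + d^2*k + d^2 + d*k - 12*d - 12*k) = d^2 + d*k - 3*d - 3*k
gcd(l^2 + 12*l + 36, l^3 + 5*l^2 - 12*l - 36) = l + 6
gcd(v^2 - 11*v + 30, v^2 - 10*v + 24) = v - 6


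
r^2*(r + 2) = r^3 + 2*r^2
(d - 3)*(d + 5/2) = d^2 - d/2 - 15/2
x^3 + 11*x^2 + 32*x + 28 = (x + 2)^2*(x + 7)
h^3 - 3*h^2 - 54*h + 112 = (h - 8)*(h - 2)*(h + 7)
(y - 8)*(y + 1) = y^2 - 7*y - 8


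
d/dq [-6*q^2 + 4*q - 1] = 4 - 12*q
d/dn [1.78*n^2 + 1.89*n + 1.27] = 3.56*n + 1.89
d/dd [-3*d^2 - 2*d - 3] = -6*d - 2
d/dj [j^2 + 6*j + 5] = 2*j + 6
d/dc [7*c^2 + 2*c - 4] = 14*c + 2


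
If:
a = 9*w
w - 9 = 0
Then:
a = 81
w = 9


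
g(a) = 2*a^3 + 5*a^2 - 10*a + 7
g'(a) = 6*a^2 + 10*a - 10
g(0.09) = 6.14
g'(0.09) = -9.05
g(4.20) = 201.38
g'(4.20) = 137.84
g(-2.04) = 31.23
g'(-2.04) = -5.43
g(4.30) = 215.46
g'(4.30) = 143.94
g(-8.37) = -731.77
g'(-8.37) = 326.64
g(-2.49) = 32.02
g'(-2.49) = 2.30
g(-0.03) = 7.30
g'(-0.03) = -10.29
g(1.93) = 20.70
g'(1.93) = 31.65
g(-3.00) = 28.00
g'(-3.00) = 14.00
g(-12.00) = -2609.00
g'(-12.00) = 734.00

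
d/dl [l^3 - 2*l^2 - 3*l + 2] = 3*l^2 - 4*l - 3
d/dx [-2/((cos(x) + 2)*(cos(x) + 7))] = -2*(2*cos(x) + 9)*sin(x)/((cos(x) + 2)^2*(cos(x) + 7)^2)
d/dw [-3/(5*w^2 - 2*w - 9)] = 6*(5*w - 1)/(-5*w^2 + 2*w + 9)^2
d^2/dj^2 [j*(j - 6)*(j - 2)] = 6*j - 16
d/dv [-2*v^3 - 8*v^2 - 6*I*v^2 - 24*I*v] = -6*v^2 - v*(16 + 12*I) - 24*I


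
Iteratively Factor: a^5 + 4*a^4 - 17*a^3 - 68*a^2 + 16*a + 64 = (a - 4)*(a^4 + 8*a^3 + 15*a^2 - 8*a - 16) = (a - 4)*(a + 4)*(a^3 + 4*a^2 - a - 4) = (a - 4)*(a + 1)*(a + 4)*(a^2 + 3*a - 4) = (a - 4)*(a - 1)*(a + 1)*(a + 4)*(a + 4)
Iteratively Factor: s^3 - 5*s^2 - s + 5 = (s - 1)*(s^2 - 4*s - 5) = (s - 5)*(s - 1)*(s + 1)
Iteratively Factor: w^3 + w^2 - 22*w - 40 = (w - 5)*(w^2 + 6*w + 8) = (w - 5)*(w + 4)*(w + 2)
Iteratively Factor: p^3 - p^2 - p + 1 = (p + 1)*(p^2 - 2*p + 1) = (p - 1)*(p + 1)*(p - 1)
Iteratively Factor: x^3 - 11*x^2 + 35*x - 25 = (x - 5)*(x^2 - 6*x + 5) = (x - 5)^2*(x - 1)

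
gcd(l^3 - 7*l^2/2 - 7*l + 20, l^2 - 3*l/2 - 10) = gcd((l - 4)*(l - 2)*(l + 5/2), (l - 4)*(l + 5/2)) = l^2 - 3*l/2 - 10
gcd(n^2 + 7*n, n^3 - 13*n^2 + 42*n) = n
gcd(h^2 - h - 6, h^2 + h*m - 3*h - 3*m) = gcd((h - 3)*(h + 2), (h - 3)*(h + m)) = h - 3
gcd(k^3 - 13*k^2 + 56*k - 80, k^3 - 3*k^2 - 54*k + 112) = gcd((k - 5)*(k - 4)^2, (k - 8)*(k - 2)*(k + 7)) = 1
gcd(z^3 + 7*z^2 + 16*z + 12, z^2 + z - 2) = z + 2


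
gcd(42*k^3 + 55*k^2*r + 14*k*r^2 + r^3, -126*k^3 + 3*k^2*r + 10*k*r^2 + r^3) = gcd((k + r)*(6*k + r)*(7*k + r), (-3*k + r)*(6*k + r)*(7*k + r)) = 42*k^2 + 13*k*r + r^2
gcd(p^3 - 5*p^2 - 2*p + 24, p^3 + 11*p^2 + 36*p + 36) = p + 2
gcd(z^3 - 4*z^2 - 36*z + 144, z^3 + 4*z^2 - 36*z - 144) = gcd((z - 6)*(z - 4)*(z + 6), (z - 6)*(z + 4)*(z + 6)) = z^2 - 36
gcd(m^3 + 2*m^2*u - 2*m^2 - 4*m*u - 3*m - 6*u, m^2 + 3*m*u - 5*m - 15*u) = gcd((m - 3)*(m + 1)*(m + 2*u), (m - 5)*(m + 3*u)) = 1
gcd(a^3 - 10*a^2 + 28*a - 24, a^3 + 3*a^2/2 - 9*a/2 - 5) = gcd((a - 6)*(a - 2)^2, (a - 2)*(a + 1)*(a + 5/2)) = a - 2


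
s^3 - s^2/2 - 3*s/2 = s*(s - 3/2)*(s + 1)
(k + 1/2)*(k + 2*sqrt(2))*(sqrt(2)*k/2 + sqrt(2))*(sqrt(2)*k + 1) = k^4 + 5*k^3/2 + 5*sqrt(2)*k^3/2 + 3*k^2 + 25*sqrt(2)*k^2/4 + 5*sqrt(2)*k/2 + 5*k + 2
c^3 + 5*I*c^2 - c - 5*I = (c - 1)*(c + 1)*(c + 5*I)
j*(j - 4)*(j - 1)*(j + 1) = j^4 - 4*j^3 - j^2 + 4*j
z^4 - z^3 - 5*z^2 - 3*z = z*(z - 3)*(z + 1)^2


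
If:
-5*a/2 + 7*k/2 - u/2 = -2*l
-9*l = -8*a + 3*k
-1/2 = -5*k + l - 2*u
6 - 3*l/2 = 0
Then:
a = 1203/244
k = 70/61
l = 4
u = -151/244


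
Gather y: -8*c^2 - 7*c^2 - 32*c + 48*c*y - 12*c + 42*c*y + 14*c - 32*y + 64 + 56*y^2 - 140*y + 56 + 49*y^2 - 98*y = -15*c^2 - 30*c + 105*y^2 + y*(90*c - 270) + 120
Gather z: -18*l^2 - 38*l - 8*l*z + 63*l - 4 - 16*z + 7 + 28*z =-18*l^2 + 25*l + z*(12 - 8*l) + 3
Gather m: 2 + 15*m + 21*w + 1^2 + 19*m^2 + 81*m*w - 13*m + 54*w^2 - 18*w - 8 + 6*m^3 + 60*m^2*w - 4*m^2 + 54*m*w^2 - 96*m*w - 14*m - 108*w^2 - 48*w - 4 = 6*m^3 + m^2*(60*w + 15) + m*(54*w^2 - 15*w - 12) - 54*w^2 - 45*w - 9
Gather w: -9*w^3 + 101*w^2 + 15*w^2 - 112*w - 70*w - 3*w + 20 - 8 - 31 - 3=-9*w^3 + 116*w^2 - 185*w - 22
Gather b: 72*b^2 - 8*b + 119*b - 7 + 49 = 72*b^2 + 111*b + 42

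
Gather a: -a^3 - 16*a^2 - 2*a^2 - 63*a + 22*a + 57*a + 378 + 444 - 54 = -a^3 - 18*a^2 + 16*a + 768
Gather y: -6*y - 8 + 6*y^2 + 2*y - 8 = 6*y^2 - 4*y - 16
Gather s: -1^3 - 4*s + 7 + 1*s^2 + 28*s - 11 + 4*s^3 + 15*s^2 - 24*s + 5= 4*s^3 + 16*s^2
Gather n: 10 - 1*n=10 - n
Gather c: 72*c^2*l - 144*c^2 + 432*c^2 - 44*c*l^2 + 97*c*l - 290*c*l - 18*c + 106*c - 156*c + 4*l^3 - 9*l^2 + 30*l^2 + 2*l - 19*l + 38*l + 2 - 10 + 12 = c^2*(72*l + 288) + c*(-44*l^2 - 193*l - 68) + 4*l^3 + 21*l^2 + 21*l + 4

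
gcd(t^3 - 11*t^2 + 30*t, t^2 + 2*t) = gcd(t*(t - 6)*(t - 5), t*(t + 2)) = t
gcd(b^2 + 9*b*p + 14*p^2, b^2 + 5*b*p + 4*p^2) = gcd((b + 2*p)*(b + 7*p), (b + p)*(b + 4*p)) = 1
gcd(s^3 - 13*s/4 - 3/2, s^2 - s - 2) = s - 2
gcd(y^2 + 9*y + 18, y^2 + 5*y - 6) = y + 6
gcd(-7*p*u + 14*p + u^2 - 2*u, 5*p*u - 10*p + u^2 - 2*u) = u - 2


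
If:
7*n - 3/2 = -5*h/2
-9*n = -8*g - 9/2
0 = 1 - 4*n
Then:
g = -9/32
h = -1/10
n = 1/4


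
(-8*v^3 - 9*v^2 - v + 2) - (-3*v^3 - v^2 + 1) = -5*v^3 - 8*v^2 - v + 1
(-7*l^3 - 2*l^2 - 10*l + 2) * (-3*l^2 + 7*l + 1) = 21*l^5 - 43*l^4 + 9*l^3 - 78*l^2 + 4*l + 2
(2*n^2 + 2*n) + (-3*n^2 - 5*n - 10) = -n^2 - 3*n - 10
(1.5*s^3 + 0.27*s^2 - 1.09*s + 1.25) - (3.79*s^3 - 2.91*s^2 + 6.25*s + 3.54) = -2.29*s^3 + 3.18*s^2 - 7.34*s - 2.29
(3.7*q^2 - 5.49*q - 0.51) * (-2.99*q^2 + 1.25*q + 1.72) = -11.063*q^4 + 21.0401*q^3 + 1.0264*q^2 - 10.0803*q - 0.8772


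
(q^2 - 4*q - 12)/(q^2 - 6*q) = (q + 2)/q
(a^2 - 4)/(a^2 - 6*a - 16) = (a - 2)/(a - 8)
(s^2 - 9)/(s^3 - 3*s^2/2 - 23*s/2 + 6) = 2*(s - 3)/(2*s^2 - 9*s + 4)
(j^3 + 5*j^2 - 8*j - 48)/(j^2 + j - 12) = j + 4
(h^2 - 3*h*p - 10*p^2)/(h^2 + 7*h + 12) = (h^2 - 3*h*p - 10*p^2)/(h^2 + 7*h + 12)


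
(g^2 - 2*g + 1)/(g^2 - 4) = (g^2 - 2*g + 1)/(g^2 - 4)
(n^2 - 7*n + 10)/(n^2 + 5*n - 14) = (n - 5)/(n + 7)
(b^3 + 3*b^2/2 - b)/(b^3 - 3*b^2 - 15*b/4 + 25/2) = 2*b*(2*b - 1)/(4*b^2 - 20*b + 25)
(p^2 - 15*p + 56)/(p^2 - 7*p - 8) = (p - 7)/(p + 1)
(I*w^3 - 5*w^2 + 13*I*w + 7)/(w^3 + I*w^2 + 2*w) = (I*w^2 - 6*w + 7*I)/(w*(w + 2*I))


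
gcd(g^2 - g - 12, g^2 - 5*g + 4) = g - 4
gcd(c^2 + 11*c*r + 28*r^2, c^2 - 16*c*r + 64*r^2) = 1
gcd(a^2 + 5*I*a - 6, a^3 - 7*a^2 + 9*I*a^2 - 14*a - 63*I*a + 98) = a + 2*I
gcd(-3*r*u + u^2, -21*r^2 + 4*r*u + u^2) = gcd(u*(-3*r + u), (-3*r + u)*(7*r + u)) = 3*r - u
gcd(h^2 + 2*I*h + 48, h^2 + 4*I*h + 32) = h + 8*I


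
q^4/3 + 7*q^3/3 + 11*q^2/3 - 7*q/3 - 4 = (q/3 + 1)*(q - 1)*(q + 1)*(q + 4)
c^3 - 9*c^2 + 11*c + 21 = (c - 7)*(c - 3)*(c + 1)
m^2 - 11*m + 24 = (m - 8)*(m - 3)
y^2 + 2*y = y*(y + 2)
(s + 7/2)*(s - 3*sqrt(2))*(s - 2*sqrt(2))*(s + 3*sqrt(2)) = s^4 - 2*sqrt(2)*s^3 + 7*s^3/2 - 18*s^2 - 7*sqrt(2)*s^2 - 63*s + 36*sqrt(2)*s + 126*sqrt(2)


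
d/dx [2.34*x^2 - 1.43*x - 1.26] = 4.68*x - 1.43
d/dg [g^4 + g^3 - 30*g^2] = g*(4*g^2 + 3*g - 60)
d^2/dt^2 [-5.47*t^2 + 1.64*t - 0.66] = -10.9400000000000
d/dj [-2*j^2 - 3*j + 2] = -4*j - 3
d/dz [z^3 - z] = 3*z^2 - 1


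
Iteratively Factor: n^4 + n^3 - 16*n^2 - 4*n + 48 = (n - 2)*(n^3 + 3*n^2 - 10*n - 24) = (n - 2)*(n + 2)*(n^2 + n - 12) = (n - 2)*(n + 2)*(n + 4)*(n - 3)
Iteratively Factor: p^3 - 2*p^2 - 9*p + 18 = (p - 2)*(p^2 - 9) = (p - 2)*(p + 3)*(p - 3)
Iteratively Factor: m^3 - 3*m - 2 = (m + 1)*(m^2 - m - 2) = (m + 1)^2*(m - 2)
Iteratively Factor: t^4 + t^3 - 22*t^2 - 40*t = (t + 2)*(t^3 - t^2 - 20*t) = (t - 5)*(t + 2)*(t^2 + 4*t) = t*(t - 5)*(t + 2)*(t + 4)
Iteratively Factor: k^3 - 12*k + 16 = (k - 2)*(k^2 + 2*k - 8) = (k - 2)^2*(k + 4)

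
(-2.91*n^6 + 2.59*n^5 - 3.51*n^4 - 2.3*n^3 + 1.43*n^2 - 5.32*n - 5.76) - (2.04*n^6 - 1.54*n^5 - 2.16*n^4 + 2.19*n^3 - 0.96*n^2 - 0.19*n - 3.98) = -4.95*n^6 + 4.13*n^5 - 1.35*n^4 - 4.49*n^3 + 2.39*n^2 - 5.13*n - 1.78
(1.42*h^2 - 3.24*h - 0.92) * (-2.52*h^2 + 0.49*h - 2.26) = -3.5784*h^4 + 8.8606*h^3 - 2.4784*h^2 + 6.8716*h + 2.0792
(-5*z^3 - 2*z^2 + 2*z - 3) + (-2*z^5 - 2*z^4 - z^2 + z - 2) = -2*z^5 - 2*z^4 - 5*z^3 - 3*z^2 + 3*z - 5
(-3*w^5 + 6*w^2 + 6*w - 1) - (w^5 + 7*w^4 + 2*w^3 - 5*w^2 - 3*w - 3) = -4*w^5 - 7*w^4 - 2*w^3 + 11*w^2 + 9*w + 2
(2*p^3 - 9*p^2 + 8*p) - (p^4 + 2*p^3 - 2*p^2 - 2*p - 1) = -p^4 - 7*p^2 + 10*p + 1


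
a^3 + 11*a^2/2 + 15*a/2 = a*(a + 5/2)*(a + 3)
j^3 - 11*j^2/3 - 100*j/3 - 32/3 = (j - 8)*(j + 1/3)*(j + 4)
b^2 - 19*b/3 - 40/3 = (b - 8)*(b + 5/3)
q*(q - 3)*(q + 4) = q^3 + q^2 - 12*q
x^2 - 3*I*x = x*(x - 3*I)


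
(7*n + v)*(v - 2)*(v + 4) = 7*n*v^2 + 14*n*v - 56*n + v^3 + 2*v^2 - 8*v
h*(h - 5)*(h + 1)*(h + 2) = h^4 - 2*h^3 - 13*h^2 - 10*h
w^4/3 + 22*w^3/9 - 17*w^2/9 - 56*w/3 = w*(w/3 + 1)*(w - 8/3)*(w + 7)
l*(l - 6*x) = l^2 - 6*l*x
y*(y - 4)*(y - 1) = y^3 - 5*y^2 + 4*y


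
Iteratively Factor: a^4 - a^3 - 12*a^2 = (a + 3)*(a^3 - 4*a^2) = a*(a + 3)*(a^2 - 4*a) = a^2*(a + 3)*(a - 4)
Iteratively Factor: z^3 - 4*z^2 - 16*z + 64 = (z + 4)*(z^2 - 8*z + 16) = (z - 4)*(z + 4)*(z - 4)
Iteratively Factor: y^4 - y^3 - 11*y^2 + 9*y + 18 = (y + 3)*(y^3 - 4*y^2 + y + 6) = (y - 3)*(y + 3)*(y^2 - y - 2) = (y - 3)*(y + 1)*(y + 3)*(y - 2)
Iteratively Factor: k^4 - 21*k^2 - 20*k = (k - 5)*(k^3 + 5*k^2 + 4*k) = k*(k - 5)*(k^2 + 5*k + 4) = k*(k - 5)*(k + 1)*(k + 4)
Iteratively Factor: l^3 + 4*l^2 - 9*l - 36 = (l + 4)*(l^2 - 9) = (l - 3)*(l + 4)*(l + 3)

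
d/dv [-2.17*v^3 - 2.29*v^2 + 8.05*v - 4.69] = -6.51*v^2 - 4.58*v + 8.05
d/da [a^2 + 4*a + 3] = 2*a + 4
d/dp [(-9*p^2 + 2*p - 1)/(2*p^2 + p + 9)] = (-13*p^2 - 158*p + 19)/(4*p^4 + 4*p^3 + 37*p^2 + 18*p + 81)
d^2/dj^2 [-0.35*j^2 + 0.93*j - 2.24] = -0.700000000000000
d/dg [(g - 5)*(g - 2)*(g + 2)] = 3*g^2 - 10*g - 4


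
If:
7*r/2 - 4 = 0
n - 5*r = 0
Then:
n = 40/7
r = 8/7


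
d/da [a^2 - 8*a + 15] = 2*a - 8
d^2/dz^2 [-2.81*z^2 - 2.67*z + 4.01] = -5.62000000000000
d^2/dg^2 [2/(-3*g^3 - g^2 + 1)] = 4*(-g^2*(9*g + 2)^2 + (9*g + 1)*(3*g^3 + g^2 - 1))/(3*g^3 + g^2 - 1)^3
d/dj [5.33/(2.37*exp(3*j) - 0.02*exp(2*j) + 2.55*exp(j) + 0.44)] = (-37.8963*exp(2*j) + 0.2132*exp(j) - 13.5915)*exp(j)/(2.37*exp(3*j) - 0.02*exp(2*j) + 2.55*exp(j) + 0.44)^2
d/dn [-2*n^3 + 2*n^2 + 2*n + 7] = -6*n^2 + 4*n + 2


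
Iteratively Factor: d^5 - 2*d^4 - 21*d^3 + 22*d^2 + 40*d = (d - 5)*(d^4 + 3*d^3 - 6*d^2 - 8*d) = (d - 5)*(d + 4)*(d^3 - d^2 - 2*d) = d*(d - 5)*(d + 4)*(d^2 - d - 2) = d*(d - 5)*(d - 2)*(d + 4)*(d + 1)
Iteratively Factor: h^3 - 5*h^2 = (h)*(h^2 - 5*h) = h*(h - 5)*(h)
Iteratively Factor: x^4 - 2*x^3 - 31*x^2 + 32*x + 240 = (x + 4)*(x^3 - 6*x^2 - 7*x + 60) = (x - 5)*(x + 4)*(x^2 - x - 12) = (x - 5)*(x - 4)*(x + 4)*(x + 3)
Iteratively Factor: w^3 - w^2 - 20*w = (w)*(w^2 - w - 20) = w*(w - 5)*(w + 4)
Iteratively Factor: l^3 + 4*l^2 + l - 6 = (l + 2)*(l^2 + 2*l - 3) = (l + 2)*(l + 3)*(l - 1)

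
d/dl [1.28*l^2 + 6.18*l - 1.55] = 2.56*l + 6.18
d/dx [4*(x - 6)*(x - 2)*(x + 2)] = 12*x^2 - 48*x - 16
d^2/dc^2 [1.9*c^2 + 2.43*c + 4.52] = 3.80000000000000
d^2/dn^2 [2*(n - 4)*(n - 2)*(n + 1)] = 12*n - 20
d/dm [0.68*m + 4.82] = 0.680000000000000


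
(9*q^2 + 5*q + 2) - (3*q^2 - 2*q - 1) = 6*q^2 + 7*q + 3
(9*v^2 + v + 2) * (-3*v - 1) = -27*v^3 - 12*v^2 - 7*v - 2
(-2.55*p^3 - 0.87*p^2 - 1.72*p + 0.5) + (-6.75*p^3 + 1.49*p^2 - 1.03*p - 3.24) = -9.3*p^3 + 0.62*p^2 - 2.75*p - 2.74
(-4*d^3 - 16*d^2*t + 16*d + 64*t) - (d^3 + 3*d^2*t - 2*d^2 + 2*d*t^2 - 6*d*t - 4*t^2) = -5*d^3 - 19*d^2*t + 2*d^2 - 2*d*t^2 + 6*d*t + 16*d + 4*t^2 + 64*t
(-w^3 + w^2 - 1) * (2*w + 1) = -2*w^4 + w^3 + w^2 - 2*w - 1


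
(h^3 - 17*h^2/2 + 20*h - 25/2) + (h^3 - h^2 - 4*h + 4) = 2*h^3 - 19*h^2/2 + 16*h - 17/2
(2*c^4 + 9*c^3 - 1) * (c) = 2*c^5 + 9*c^4 - c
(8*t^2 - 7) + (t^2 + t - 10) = 9*t^2 + t - 17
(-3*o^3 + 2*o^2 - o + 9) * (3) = -9*o^3 + 6*o^2 - 3*o + 27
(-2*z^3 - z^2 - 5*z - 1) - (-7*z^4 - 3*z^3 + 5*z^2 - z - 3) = 7*z^4 + z^3 - 6*z^2 - 4*z + 2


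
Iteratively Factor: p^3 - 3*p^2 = (p - 3)*(p^2) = p*(p - 3)*(p)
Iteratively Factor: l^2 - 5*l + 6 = (l - 2)*(l - 3)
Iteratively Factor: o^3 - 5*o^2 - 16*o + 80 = (o - 5)*(o^2 - 16) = (o - 5)*(o + 4)*(o - 4)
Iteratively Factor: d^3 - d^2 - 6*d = (d + 2)*(d^2 - 3*d) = (d - 3)*(d + 2)*(d)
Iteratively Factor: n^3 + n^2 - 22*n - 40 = (n + 4)*(n^2 - 3*n - 10) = (n - 5)*(n + 4)*(n + 2)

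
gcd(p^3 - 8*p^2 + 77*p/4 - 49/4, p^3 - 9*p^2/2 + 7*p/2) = p^2 - 9*p/2 + 7/2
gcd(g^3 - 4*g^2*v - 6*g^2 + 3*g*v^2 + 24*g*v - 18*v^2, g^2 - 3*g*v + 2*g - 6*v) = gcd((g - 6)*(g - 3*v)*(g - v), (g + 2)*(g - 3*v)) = -g + 3*v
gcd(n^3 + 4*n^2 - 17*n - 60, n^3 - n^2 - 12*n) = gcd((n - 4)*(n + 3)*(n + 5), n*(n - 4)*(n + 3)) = n^2 - n - 12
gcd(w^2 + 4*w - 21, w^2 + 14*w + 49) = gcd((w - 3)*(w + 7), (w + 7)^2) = w + 7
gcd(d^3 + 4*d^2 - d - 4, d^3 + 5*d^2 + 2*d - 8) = d^2 + 3*d - 4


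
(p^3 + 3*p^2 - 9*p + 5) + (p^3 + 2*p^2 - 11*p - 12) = 2*p^3 + 5*p^2 - 20*p - 7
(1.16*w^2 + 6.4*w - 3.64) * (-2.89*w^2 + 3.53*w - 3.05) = -3.3524*w^4 - 14.4012*w^3 + 29.5736*w^2 - 32.3692*w + 11.102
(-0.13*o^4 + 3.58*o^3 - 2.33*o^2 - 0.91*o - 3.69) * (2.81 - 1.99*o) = 0.2587*o^5 - 7.4895*o^4 + 14.6965*o^3 - 4.7364*o^2 + 4.786*o - 10.3689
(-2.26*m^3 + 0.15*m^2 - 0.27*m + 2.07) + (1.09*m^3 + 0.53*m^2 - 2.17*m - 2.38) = -1.17*m^3 + 0.68*m^2 - 2.44*m - 0.31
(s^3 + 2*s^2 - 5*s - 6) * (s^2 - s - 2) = s^5 + s^4 - 9*s^3 - 5*s^2 + 16*s + 12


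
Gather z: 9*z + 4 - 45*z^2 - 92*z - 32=-45*z^2 - 83*z - 28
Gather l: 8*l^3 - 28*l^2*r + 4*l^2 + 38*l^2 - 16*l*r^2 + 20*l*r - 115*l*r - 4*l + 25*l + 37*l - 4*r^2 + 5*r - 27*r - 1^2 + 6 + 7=8*l^3 + l^2*(42 - 28*r) + l*(-16*r^2 - 95*r + 58) - 4*r^2 - 22*r + 12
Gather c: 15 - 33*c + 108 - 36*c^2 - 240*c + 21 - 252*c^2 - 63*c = -288*c^2 - 336*c + 144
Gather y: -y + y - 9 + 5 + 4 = 0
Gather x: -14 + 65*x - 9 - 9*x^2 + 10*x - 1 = -9*x^2 + 75*x - 24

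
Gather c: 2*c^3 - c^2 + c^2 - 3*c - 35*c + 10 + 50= 2*c^3 - 38*c + 60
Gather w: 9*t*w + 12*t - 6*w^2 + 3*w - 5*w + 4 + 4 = 12*t - 6*w^2 + w*(9*t - 2) + 8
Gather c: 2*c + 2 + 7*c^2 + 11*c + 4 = 7*c^2 + 13*c + 6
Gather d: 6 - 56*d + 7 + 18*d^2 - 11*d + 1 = 18*d^2 - 67*d + 14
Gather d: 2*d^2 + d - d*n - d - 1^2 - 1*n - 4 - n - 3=2*d^2 - d*n - 2*n - 8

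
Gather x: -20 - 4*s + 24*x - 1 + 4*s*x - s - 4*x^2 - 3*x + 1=-5*s - 4*x^2 + x*(4*s + 21) - 20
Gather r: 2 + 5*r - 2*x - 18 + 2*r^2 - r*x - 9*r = 2*r^2 + r*(-x - 4) - 2*x - 16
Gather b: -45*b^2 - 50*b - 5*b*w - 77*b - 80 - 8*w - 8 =-45*b^2 + b*(-5*w - 127) - 8*w - 88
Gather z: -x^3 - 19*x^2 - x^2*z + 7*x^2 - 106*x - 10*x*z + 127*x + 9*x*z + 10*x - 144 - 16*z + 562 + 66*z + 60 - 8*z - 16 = -x^3 - 12*x^2 + 31*x + z*(-x^2 - x + 42) + 462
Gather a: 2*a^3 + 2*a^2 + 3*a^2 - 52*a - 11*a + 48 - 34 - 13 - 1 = 2*a^3 + 5*a^2 - 63*a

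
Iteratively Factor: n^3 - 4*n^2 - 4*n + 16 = (n + 2)*(n^2 - 6*n + 8) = (n - 4)*(n + 2)*(n - 2)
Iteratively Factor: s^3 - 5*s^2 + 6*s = (s - 3)*(s^2 - 2*s) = (s - 3)*(s - 2)*(s)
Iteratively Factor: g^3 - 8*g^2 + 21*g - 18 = (g - 2)*(g^2 - 6*g + 9) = (g - 3)*(g - 2)*(g - 3)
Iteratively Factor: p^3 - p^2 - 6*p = (p + 2)*(p^2 - 3*p) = p*(p + 2)*(p - 3)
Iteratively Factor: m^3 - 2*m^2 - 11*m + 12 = (m + 3)*(m^2 - 5*m + 4) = (m - 1)*(m + 3)*(m - 4)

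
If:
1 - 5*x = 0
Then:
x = 1/5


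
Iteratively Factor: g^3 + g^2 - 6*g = (g - 2)*(g^2 + 3*g) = g*(g - 2)*(g + 3)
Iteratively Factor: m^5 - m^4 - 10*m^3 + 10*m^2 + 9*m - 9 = (m + 3)*(m^4 - 4*m^3 + 2*m^2 + 4*m - 3) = (m - 1)*(m + 3)*(m^3 - 3*m^2 - m + 3) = (m - 3)*(m - 1)*(m + 3)*(m^2 - 1) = (m - 3)*(m - 1)^2*(m + 3)*(m + 1)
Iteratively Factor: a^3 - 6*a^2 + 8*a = (a - 2)*(a^2 - 4*a) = (a - 4)*(a - 2)*(a)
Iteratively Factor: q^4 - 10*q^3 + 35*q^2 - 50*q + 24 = (q - 3)*(q^3 - 7*q^2 + 14*q - 8) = (q - 3)*(q - 2)*(q^2 - 5*q + 4) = (q - 3)*(q - 2)*(q - 1)*(q - 4)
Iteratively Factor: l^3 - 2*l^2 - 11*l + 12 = (l - 4)*(l^2 + 2*l - 3) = (l - 4)*(l - 1)*(l + 3)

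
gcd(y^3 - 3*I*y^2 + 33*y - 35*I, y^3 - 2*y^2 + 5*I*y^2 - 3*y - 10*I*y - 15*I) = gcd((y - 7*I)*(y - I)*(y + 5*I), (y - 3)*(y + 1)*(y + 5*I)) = y + 5*I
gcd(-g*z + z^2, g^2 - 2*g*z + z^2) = -g + z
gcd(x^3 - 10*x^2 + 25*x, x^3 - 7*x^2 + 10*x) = x^2 - 5*x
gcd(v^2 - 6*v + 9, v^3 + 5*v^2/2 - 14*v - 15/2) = v - 3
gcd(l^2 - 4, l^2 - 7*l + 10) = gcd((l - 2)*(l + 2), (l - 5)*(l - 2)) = l - 2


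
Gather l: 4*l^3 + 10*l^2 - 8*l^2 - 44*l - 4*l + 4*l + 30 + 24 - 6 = 4*l^3 + 2*l^2 - 44*l + 48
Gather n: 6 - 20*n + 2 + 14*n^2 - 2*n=14*n^2 - 22*n + 8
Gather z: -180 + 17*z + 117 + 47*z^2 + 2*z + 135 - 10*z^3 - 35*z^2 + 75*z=-10*z^3 + 12*z^2 + 94*z + 72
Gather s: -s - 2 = -s - 2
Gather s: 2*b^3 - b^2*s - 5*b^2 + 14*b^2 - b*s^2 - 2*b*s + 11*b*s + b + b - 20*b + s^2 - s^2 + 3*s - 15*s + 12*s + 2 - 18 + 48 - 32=2*b^3 + 9*b^2 - b*s^2 - 18*b + s*(-b^2 + 9*b)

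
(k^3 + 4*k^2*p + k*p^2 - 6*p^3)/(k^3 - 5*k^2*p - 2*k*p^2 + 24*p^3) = (k^2 + 2*k*p - 3*p^2)/(k^2 - 7*k*p + 12*p^2)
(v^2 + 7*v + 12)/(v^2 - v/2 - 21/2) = 2*(v + 4)/(2*v - 7)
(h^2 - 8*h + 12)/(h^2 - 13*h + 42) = (h - 2)/(h - 7)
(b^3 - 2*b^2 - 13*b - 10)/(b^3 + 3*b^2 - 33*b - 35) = (b + 2)/(b + 7)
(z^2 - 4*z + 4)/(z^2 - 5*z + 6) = (z - 2)/(z - 3)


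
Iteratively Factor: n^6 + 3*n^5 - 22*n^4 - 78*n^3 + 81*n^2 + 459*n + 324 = (n + 3)*(n^5 - 22*n^3 - 12*n^2 + 117*n + 108) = (n - 4)*(n + 3)*(n^4 + 4*n^3 - 6*n^2 - 36*n - 27) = (n - 4)*(n + 3)^2*(n^3 + n^2 - 9*n - 9) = (n - 4)*(n - 3)*(n + 3)^2*(n^2 + 4*n + 3) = (n - 4)*(n - 3)*(n + 1)*(n + 3)^2*(n + 3)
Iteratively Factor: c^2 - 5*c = (c - 5)*(c)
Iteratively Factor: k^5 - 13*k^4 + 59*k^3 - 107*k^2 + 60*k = (k - 3)*(k^4 - 10*k^3 + 29*k^2 - 20*k) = (k - 4)*(k - 3)*(k^3 - 6*k^2 + 5*k) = k*(k - 4)*(k - 3)*(k^2 - 6*k + 5) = k*(k - 5)*(k - 4)*(k - 3)*(k - 1)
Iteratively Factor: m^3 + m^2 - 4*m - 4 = (m + 2)*(m^2 - m - 2) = (m + 1)*(m + 2)*(m - 2)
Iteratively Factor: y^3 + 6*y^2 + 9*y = (y + 3)*(y^2 + 3*y) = (y + 3)^2*(y)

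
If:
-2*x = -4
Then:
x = 2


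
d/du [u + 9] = 1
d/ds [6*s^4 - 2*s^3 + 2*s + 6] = 24*s^3 - 6*s^2 + 2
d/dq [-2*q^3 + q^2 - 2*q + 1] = -6*q^2 + 2*q - 2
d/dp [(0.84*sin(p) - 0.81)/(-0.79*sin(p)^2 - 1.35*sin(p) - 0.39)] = (0.6636*sin(p)^2 - 1.2798*sin(p) - 1.4211)*cos(p)/(0.6241*sin(p)^4 + 2.133*sin(p)^3 + 2.4387*sin(p)^2 + 1.053*sin(p) + 0.1521)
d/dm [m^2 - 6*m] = 2*m - 6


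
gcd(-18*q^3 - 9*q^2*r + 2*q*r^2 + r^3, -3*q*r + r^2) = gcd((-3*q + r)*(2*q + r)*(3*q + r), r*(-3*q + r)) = 3*q - r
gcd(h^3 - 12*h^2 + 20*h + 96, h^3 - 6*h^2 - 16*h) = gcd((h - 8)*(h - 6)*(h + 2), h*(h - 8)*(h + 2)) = h^2 - 6*h - 16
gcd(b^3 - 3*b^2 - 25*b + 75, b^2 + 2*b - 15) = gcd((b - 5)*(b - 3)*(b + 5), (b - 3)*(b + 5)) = b^2 + 2*b - 15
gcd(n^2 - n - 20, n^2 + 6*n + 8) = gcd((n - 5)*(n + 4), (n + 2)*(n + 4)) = n + 4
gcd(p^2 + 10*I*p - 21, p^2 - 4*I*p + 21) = p + 3*I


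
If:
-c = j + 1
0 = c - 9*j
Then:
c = -9/10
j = -1/10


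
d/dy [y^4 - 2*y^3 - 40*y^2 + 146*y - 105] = 4*y^3 - 6*y^2 - 80*y + 146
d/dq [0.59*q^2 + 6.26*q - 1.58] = 1.18*q + 6.26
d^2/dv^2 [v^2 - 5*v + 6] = 2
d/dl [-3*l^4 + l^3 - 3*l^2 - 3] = 3*l*(-4*l^2 + l - 2)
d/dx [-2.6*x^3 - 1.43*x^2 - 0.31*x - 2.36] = -7.8*x^2 - 2.86*x - 0.31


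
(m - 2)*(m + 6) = m^2 + 4*m - 12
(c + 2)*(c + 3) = c^2 + 5*c + 6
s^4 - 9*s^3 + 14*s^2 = s^2*(s - 7)*(s - 2)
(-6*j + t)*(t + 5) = -6*j*t - 30*j + t^2 + 5*t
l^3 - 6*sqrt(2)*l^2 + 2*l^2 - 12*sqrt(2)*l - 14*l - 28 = (l + 2)*(l - 7*sqrt(2))*(l + sqrt(2))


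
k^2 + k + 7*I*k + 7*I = (k + 1)*(k + 7*I)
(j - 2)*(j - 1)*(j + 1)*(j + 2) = j^4 - 5*j^2 + 4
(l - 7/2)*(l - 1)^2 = l^3 - 11*l^2/2 + 8*l - 7/2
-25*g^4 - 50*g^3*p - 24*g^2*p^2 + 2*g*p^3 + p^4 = (-5*g + p)*(g + p)^2*(5*g + p)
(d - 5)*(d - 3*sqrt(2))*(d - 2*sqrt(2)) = d^3 - 5*sqrt(2)*d^2 - 5*d^2 + 12*d + 25*sqrt(2)*d - 60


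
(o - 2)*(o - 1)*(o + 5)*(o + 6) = o^4 + 8*o^3 - o^2 - 68*o + 60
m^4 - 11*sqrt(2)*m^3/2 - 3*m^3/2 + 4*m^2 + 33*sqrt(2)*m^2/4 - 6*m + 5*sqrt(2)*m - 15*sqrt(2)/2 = (m - 3/2)*(m - 5*sqrt(2))*(m - sqrt(2))*(m + sqrt(2)/2)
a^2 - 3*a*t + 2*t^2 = (a - 2*t)*(a - t)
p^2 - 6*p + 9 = (p - 3)^2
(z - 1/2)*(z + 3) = z^2 + 5*z/2 - 3/2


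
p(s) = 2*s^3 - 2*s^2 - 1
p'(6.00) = 192.00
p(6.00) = 359.00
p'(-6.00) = 240.00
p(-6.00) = -505.00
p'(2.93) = 39.79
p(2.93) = 32.14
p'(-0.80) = 7.04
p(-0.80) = -3.30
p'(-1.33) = 15.93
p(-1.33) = -9.24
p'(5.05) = 132.82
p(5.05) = 205.57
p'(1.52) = 7.78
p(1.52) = 1.40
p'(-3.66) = 95.01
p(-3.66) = -125.85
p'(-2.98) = 65.20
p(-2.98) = -71.69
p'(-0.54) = 3.91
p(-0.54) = -1.90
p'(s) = 6*s^2 - 4*s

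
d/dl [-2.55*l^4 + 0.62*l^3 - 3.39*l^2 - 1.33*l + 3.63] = -10.2*l^3 + 1.86*l^2 - 6.78*l - 1.33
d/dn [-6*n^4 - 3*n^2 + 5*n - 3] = -24*n^3 - 6*n + 5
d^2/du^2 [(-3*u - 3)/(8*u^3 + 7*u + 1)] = 6*(-(u + 1)*(24*u^2 + 7)^2 + (24*u^2 + 24*u*(u + 1) + 7)*(8*u^3 + 7*u + 1))/(8*u^3 + 7*u + 1)^3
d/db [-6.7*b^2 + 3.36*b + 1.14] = 3.36 - 13.4*b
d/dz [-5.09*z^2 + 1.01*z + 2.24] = 1.01 - 10.18*z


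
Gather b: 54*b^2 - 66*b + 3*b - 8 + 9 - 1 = 54*b^2 - 63*b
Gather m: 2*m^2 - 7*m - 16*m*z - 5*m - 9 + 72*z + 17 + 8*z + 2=2*m^2 + m*(-16*z - 12) + 80*z + 10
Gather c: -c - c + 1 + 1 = 2 - 2*c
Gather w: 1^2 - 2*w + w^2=w^2 - 2*w + 1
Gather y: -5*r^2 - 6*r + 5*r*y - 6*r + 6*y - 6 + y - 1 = -5*r^2 - 12*r + y*(5*r + 7) - 7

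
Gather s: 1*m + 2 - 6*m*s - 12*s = m + s*(-6*m - 12) + 2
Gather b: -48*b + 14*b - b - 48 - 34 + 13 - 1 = -35*b - 70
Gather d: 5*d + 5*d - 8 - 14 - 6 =10*d - 28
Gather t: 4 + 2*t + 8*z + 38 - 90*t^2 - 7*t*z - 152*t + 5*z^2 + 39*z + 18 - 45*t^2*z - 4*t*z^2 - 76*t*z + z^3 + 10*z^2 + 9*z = t^2*(-45*z - 90) + t*(-4*z^2 - 83*z - 150) + z^3 + 15*z^2 + 56*z + 60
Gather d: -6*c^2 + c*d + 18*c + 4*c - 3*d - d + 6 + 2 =-6*c^2 + 22*c + d*(c - 4) + 8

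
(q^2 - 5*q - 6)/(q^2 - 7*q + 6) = (q + 1)/(q - 1)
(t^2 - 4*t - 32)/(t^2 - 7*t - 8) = (t + 4)/(t + 1)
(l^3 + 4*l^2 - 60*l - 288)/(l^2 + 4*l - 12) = (l^2 - 2*l - 48)/(l - 2)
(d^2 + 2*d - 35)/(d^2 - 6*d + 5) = (d + 7)/(d - 1)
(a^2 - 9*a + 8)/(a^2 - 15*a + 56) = (a - 1)/(a - 7)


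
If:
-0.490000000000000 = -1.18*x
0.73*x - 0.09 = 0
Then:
No Solution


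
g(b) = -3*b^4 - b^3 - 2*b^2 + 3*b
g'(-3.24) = 392.61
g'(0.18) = 2.11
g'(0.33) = 0.92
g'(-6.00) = 2511.00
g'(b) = -12*b^3 - 3*b^2 - 4*b + 3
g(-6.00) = -3762.00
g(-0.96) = -6.39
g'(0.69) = -5.13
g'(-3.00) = 312.00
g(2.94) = -258.01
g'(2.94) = -339.64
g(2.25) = -91.65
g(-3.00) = -243.00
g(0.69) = 0.11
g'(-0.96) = 14.69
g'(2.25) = -157.88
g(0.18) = 0.47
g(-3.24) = -327.30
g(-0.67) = -3.21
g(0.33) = 0.70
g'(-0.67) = 7.94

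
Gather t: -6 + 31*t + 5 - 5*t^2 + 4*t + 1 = -5*t^2 + 35*t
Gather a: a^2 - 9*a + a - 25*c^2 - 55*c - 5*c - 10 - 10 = a^2 - 8*a - 25*c^2 - 60*c - 20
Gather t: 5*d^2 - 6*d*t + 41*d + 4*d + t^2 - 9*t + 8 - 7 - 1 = 5*d^2 + 45*d + t^2 + t*(-6*d - 9)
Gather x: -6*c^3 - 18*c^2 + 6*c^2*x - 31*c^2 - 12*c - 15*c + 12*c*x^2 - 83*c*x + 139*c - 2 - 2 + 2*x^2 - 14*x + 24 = -6*c^3 - 49*c^2 + 112*c + x^2*(12*c + 2) + x*(6*c^2 - 83*c - 14) + 20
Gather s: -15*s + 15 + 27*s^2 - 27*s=27*s^2 - 42*s + 15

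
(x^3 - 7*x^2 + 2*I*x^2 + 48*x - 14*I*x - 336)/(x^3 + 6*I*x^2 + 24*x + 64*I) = (x^2 - x*(7 + 6*I) + 42*I)/(x^2 - 2*I*x + 8)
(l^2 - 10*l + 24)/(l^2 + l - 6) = (l^2 - 10*l + 24)/(l^2 + l - 6)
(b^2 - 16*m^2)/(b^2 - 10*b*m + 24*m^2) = (b + 4*m)/(b - 6*m)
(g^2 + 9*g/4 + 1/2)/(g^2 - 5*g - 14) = (g + 1/4)/(g - 7)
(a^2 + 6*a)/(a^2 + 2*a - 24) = a/(a - 4)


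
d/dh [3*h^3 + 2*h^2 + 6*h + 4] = 9*h^2 + 4*h + 6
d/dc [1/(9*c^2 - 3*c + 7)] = 3*(1 - 6*c)/(9*c^2 - 3*c + 7)^2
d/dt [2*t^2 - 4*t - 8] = 4*t - 4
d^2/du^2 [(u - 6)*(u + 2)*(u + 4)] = 6*u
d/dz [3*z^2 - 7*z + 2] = 6*z - 7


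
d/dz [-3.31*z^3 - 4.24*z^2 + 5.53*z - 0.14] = -9.93*z^2 - 8.48*z + 5.53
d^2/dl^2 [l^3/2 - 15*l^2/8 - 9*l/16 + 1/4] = 3*l - 15/4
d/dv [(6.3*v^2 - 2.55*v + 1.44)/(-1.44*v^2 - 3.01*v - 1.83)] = (-22.635*v^2 - 18.9108*v + 9.0009)/(2.0736*v^4 + 8.6688*v^3 + 14.3305*v^2 + 11.0166*v + 3.3489)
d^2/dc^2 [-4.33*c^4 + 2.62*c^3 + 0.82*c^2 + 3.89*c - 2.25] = -51.96*c^2 + 15.72*c + 1.64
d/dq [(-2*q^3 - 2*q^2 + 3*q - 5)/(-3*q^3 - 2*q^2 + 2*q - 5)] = (-2*q^4 + 10*q^3 - 13*q^2 - 5)/(9*q^6 + 12*q^5 - 8*q^4 + 22*q^3 + 24*q^2 - 20*q + 25)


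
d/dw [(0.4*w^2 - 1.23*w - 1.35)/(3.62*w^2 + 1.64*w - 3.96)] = (5.1086*w^2 + 6.606*w + 7.0848)/(13.1044*w^4 + 11.8736*w^3 - 25.9808*w^2 - 12.9888*w + 15.6816)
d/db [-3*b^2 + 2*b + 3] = 2 - 6*b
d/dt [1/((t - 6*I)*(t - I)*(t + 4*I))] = (-3*t^2 + 6*I*t - 22)/(t^6 - 6*I*t^5 + 35*t^4 - 180*I*t^3 + 340*t^2 - 1056*I*t - 576)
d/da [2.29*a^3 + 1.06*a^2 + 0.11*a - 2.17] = 6.87*a^2 + 2.12*a + 0.11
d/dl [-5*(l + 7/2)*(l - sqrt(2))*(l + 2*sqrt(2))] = -15*l^2 - 35*l - 10*sqrt(2)*l - 35*sqrt(2)/2 + 20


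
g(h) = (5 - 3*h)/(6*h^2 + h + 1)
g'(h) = (5 - 3*h)*(-12*h - 1)/(6*h^2 + h + 1)^2 - 3/(6*h^2 + h + 1)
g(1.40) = 0.06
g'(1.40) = -0.28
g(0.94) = 0.30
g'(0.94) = -0.92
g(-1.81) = 0.55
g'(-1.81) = 0.45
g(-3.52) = 0.22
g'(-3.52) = 0.08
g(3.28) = -0.07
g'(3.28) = -0.00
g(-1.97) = 0.49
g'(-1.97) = 0.36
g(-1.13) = 1.11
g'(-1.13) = 1.46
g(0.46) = 1.33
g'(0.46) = -4.27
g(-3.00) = 0.27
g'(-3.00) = 0.12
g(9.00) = -0.04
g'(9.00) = 0.00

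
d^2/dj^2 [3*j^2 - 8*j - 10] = 6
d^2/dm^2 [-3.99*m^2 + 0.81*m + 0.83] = -7.98000000000000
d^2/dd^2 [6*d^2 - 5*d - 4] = 12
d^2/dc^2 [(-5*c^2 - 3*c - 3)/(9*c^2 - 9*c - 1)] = 16*(-81*c^3 - 108*c^2 + 81*c - 31)/(729*c^6 - 2187*c^5 + 1944*c^4 - 243*c^3 - 216*c^2 - 27*c - 1)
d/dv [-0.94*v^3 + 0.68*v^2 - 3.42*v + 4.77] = -2.82*v^2 + 1.36*v - 3.42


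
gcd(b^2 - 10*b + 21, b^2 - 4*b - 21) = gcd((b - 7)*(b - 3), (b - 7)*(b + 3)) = b - 7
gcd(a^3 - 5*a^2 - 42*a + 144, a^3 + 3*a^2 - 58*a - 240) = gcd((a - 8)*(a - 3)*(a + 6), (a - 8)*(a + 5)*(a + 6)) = a^2 - 2*a - 48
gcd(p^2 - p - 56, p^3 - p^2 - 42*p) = 1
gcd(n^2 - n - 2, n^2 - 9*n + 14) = n - 2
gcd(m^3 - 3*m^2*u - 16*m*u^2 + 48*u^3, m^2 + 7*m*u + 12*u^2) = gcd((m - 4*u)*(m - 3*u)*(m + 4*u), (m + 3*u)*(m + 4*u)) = m + 4*u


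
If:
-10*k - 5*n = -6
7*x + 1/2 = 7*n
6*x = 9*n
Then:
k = 47/70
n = -1/7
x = -3/14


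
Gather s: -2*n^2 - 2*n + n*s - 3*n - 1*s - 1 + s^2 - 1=-2*n^2 - 5*n + s^2 + s*(n - 1) - 2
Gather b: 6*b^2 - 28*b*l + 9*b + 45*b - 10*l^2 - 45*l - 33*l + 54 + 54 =6*b^2 + b*(54 - 28*l) - 10*l^2 - 78*l + 108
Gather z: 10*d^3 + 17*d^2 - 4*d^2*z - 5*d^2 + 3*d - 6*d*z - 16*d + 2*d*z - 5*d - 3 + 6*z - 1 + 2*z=10*d^3 + 12*d^2 - 18*d + z*(-4*d^2 - 4*d + 8) - 4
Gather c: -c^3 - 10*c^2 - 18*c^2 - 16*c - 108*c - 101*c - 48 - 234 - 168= -c^3 - 28*c^2 - 225*c - 450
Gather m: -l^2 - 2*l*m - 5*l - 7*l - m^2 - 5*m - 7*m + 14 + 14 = -l^2 - 12*l - m^2 + m*(-2*l - 12) + 28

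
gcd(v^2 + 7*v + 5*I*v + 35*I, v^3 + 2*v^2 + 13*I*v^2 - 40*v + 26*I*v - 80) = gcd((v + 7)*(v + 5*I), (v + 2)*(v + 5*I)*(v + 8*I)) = v + 5*I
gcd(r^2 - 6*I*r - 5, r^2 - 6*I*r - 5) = r^2 - 6*I*r - 5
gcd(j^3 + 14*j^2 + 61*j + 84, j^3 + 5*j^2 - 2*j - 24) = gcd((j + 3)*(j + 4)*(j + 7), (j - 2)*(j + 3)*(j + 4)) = j^2 + 7*j + 12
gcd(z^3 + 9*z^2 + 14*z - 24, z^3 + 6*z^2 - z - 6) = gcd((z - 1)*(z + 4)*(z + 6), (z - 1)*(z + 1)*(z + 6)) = z^2 + 5*z - 6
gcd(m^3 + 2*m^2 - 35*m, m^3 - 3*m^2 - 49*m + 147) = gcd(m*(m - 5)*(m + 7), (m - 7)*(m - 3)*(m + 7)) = m + 7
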